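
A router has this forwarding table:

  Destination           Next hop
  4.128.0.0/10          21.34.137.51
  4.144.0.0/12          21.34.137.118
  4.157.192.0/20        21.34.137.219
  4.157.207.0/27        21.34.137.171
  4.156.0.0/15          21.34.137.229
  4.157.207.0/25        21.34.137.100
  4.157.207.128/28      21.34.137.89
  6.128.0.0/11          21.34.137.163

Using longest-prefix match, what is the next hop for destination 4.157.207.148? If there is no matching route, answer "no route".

Routes whose prefix contains 4.157.207.148:
  4.128.0.0/10 (4.128.0.0 - 4.191.255.255) -> 21.34.137.51
  4.144.0.0/12 (4.144.0.0 - 4.159.255.255) -> 21.34.137.118
  4.156.0.0/15 (4.156.0.0 - 4.157.255.255) -> 21.34.137.229
  4.157.192.0/20 (4.157.192.0 - 4.157.207.255) -> 21.34.137.219
More-specific entries that do NOT match:
  4.157.207.128/28 (4.157.207.128 - 4.157.207.143) does not contain 4.157.207.148
  4.157.207.0/27 (4.157.207.0 - 4.157.207.31) does not contain 4.157.207.148
  4.157.207.0/25 (4.157.207.0 - 4.157.207.127) does not contain 4.157.207.148
Longest matching prefix is /20 -> next hop 21.34.137.219.

21.34.137.219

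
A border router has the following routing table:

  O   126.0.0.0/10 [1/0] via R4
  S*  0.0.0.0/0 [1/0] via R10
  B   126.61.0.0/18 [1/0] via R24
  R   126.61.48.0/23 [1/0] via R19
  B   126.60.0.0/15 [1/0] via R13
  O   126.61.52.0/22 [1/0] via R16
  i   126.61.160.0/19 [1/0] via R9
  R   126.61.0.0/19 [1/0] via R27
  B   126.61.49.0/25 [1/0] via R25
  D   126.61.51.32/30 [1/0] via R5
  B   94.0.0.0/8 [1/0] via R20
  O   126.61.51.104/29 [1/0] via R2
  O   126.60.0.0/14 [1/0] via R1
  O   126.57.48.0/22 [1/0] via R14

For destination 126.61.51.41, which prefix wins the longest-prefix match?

Entries matching 126.61.51.41:
  0.0.0.0/0 (default, matches everything)
  126.0.0.0/10 (126.0.0.0 - 126.63.255.255)
  126.60.0.0/14 (126.60.0.0 - 126.63.255.255)
  126.60.0.0/15 (126.60.0.0 - 126.61.255.255)
  126.61.0.0/18 (126.61.0.0 - 126.61.63.255)
Most specific is 126.61.0.0/18.

126.61.0.0/18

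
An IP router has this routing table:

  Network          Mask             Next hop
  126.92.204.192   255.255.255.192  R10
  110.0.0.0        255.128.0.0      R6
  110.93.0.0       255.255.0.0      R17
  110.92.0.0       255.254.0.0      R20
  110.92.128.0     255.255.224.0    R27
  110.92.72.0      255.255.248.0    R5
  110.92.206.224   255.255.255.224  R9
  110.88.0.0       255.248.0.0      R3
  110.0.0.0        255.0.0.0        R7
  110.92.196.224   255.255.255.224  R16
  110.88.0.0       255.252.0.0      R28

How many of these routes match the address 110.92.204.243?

Prefixes containing 110.92.204.243:
  110.0.0.0/8 (110.0.0.0 - 110.255.255.255)
  110.0.0.0/9 (110.0.0.0 - 110.127.255.255)
  110.88.0.0/13 (110.88.0.0 - 110.95.255.255)
  110.92.0.0/15 (110.92.0.0 - 110.93.255.255)
Total matching entries: 4.

4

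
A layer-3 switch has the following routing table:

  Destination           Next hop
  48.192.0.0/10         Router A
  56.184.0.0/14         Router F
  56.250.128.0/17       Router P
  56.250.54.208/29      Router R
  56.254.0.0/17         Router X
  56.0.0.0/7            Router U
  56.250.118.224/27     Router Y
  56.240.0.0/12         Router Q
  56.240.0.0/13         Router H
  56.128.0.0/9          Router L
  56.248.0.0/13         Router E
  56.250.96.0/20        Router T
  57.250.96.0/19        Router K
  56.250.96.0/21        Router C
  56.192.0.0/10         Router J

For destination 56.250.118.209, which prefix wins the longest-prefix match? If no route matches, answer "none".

Entries matching 56.250.118.209:
  56.0.0.0/7 (56.0.0.0 - 57.255.255.255)
  56.128.0.0/9 (56.128.0.0 - 56.255.255.255)
  56.192.0.0/10 (56.192.0.0 - 56.255.255.255)
  56.240.0.0/12 (56.240.0.0 - 56.255.255.255)
  56.248.0.0/13 (56.248.0.0 - 56.255.255.255)
Most specific is 56.248.0.0/13.

56.248.0.0/13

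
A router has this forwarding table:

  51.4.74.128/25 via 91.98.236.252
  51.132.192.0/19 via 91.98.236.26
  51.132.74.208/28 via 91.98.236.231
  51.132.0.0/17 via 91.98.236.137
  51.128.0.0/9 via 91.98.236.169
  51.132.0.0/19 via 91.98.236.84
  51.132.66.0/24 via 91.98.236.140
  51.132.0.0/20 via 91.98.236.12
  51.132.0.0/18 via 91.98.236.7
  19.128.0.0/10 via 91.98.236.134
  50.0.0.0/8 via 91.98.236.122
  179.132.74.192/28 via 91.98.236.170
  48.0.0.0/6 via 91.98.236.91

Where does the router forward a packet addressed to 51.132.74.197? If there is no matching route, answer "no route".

91.98.236.137

Routes whose prefix contains 51.132.74.197:
  48.0.0.0/6 (48.0.0.0 - 51.255.255.255) -> 91.98.236.91
  51.128.0.0/9 (51.128.0.0 - 51.255.255.255) -> 91.98.236.169
  51.132.0.0/17 (51.132.0.0 - 51.132.127.255) -> 91.98.236.137
More-specific entries that do NOT match:
  51.132.74.208/28 (51.132.74.208 - 51.132.74.223) does not contain 51.132.74.197
  179.132.74.192/28 (179.132.74.192 - 179.132.74.207) does not contain 51.132.74.197
  51.4.74.128/25 (51.4.74.128 - 51.4.74.255) does not contain 51.132.74.197
  51.132.66.0/24 (51.132.66.0 - 51.132.66.255) does not contain 51.132.74.197
  51.132.0.0/20 (51.132.0.0 - 51.132.15.255) does not contain 51.132.74.197
  51.132.192.0/19 (51.132.192.0 - 51.132.223.255) does not contain 51.132.74.197
  51.132.0.0/19 (51.132.0.0 - 51.132.31.255) does not contain 51.132.74.197
  51.132.0.0/18 (51.132.0.0 - 51.132.63.255) does not contain 51.132.74.197
Longest matching prefix is /17 -> next hop 91.98.236.137.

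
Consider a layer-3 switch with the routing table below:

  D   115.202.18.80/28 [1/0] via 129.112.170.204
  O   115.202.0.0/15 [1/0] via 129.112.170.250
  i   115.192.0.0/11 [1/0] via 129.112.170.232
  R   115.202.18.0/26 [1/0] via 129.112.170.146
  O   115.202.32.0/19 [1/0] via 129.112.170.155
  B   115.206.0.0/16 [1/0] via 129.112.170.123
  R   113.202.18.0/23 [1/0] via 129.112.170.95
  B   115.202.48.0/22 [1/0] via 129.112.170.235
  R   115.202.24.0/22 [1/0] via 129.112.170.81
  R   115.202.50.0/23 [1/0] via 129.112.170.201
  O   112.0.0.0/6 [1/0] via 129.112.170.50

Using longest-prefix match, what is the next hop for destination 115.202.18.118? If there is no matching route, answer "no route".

129.112.170.250

Routes whose prefix contains 115.202.18.118:
  112.0.0.0/6 (112.0.0.0 - 115.255.255.255) -> 129.112.170.50
  115.192.0.0/11 (115.192.0.0 - 115.223.255.255) -> 129.112.170.232
  115.202.0.0/15 (115.202.0.0 - 115.203.255.255) -> 129.112.170.250
More-specific entries that do NOT match:
  115.202.18.80/28 (115.202.18.80 - 115.202.18.95) does not contain 115.202.18.118
  115.202.18.0/26 (115.202.18.0 - 115.202.18.63) does not contain 115.202.18.118
  113.202.18.0/23 (113.202.18.0 - 113.202.19.255) does not contain 115.202.18.118
  115.202.50.0/23 (115.202.50.0 - 115.202.51.255) does not contain 115.202.18.118
  115.202.48.0/22 (115.202.48.0 - 115.202.51.255) does not contain 115.202.18.118
  115.202.24.0/22 (115.202.24.0 - 115.202.27.255) does not contain 115.202.18.118
  115.202.32.0/19 (115.202.32.0 - 115.202.63.255) does not contain 115.202.18.118
  115.206.0.0/16 (115.206.0.0 - 115.206.255.255) does not contain 115.202.18.118
Longest matching prefix is /15 -> next hop 129.112.170.250.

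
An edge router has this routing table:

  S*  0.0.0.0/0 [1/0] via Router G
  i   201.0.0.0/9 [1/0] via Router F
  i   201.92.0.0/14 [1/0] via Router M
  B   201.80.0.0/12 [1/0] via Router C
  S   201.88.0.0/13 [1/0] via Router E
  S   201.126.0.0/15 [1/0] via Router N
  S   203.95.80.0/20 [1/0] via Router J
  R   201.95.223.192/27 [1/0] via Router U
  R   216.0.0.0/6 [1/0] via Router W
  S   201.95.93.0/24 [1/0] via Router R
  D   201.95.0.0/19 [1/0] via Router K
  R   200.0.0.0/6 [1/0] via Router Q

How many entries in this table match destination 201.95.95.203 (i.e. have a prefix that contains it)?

6

Prefixes containing 201.95.95.203:
  0.0.0.0/0 (default, matches everything)
  200.0.0.0/6 (200.0.0.0 - 203.255.255.255)
  201.0.0.0/9 (201.0.0.0 - 201.127.255.255)
  201.80.0.0/12 (201.80.0.0 - 201.95.255.255)
  201.88.0.0/13 (201.88.0.0 - 201.95.255.255)
  201.92.0.0/14 (201.92.0.0 - 201.95.255.255)
Total matching entries: 6.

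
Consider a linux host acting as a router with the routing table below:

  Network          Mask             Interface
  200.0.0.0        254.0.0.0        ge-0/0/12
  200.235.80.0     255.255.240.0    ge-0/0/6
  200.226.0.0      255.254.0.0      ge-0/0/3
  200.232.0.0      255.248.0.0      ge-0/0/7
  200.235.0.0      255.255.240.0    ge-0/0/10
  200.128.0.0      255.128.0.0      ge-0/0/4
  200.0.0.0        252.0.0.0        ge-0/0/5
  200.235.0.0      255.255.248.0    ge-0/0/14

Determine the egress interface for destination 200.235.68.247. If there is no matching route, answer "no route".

Routes whose prefix contains 200.235.68.247:
  200.0.0.0/6 (200.0.0.0 - 203.255.255.255) -> ge-0/0/5
  200.0.0.0/7 (200.0.0.0 - 201.255.255.255) -> ge-0/0/12
  200.128.0.0/9 (200.128.0.0 - 200.255.255.255) -> ge-0/0/4
  200.232.0.0/13 (200.232.0.0 - 200.239.255.255) -> ge-0/0/7
More-specific entries that do NOT match:
  200.235.0.0/21 (200.235.0.0 - 200.235.7.255) does not contain 200.235.68.247
  200.235.80.0/20 (200.235.80.0 - 200.235.95.255) does not contain 200.235.68.247
  200.235.0.0/20 (200.235.0.0 - 200.235.15.255) does not contain 200.235.68.247
  200.226.0.0/15 (200.226.0.0 - 200.227.255.255) does not contain 200.235.68.247
Longest matching prefix is /13 -> interface ge-0/0/7.

ge-0/0/7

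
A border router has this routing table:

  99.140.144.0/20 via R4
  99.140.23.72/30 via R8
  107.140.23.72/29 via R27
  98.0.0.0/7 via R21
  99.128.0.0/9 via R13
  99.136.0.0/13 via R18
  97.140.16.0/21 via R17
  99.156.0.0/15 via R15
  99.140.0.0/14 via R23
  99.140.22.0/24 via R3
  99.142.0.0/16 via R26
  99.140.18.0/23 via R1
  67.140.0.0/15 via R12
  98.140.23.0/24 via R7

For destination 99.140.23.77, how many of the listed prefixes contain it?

4

Prefixes containing 99.140.23.77:
  98.0.0.0/7 (98.0.0.0 - 99.255.255.255)
  99.128.0.0/9 (99.128.0.0 - 99.255.255.255)
  99.136.0.0/13 (99.136.0.0 - 99.143.255.255)
  99.140.0.0/14 (99.140.0.0 - 99.143.255.255)
Total matching entries: 4.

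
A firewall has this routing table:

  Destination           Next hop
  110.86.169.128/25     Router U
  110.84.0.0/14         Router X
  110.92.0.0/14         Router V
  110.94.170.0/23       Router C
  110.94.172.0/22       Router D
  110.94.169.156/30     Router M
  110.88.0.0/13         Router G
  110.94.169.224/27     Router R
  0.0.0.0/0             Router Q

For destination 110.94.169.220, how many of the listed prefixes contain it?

3

Prefixes containing 110.94.169.220:
  0.0.0.0/0 (default, matches everything)
  110.88.0.0/13 (110.88.0.0 - 110.95.255.255)
  110.92.0.0/14 (110.92.0.0 - 110.95.255.255)
Total matching entries: 3.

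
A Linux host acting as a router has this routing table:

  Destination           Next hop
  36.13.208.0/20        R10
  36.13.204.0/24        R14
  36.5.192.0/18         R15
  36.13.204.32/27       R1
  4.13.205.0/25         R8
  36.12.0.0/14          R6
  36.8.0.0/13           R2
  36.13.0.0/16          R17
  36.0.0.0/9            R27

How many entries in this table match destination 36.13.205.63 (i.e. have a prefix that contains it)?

Prefixes containing 36.13.205.63:
  36.0.0.0/9 (36.0.0.0 - 36.127.255.255)
  36.8.0.0/13 (36.8.0.0 - 36.15.255.255)
  36.12.0.0/14 (36.12.0.0 - 36.15.255.255)
  36.13.0.0/16 (36.13.0.0 - 36.13.255.255)
Total matching entries: 4.

4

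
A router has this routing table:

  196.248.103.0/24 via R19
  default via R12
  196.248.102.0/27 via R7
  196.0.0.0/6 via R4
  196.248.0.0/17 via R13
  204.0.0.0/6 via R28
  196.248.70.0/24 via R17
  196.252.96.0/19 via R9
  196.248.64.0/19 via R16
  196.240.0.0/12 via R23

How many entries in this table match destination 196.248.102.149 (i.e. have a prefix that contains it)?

Prefixes containing 196.248.102.149:
  0.0.0.0/0 (default, matches everything)
  196.0.0.0/6 (196.0.0.0 - 199.255.255.255)
  196.240.0.0/12 (196.240.0.0 - 196.255.255.255)
  196.248.0.0/17 (196.248.0.0 - 196.248.127.255)
Total matching entries: 4.

4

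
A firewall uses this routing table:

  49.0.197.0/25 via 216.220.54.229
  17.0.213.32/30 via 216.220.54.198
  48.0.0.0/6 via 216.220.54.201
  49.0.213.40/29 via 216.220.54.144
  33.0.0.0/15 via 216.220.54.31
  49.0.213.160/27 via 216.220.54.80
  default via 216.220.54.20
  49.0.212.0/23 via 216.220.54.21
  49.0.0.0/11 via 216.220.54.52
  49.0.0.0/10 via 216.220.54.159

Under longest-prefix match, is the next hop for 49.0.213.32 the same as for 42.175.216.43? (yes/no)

no

49.0.213.32: longest match 49.0.212.0/23 -> 216.220.54.21
42.175.216.43: longest match 0.0.0.0/0 -> 216.220.54.20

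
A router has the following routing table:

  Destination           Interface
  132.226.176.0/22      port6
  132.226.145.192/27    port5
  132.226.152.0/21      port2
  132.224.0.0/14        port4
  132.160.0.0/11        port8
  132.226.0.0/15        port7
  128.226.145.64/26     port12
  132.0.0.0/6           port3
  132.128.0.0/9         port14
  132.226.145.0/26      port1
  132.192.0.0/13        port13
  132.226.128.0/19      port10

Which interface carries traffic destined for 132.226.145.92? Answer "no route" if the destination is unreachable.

port10

Routes whose prefix contains 132.226.145.92:
  132.0.0.0/6 (132.0.0.0 - 135.255.255.255) -> port3
  132.128.0.0/9 (132.128.0.0 - 132.255.255.255) -> port14
  132.224.0.0/14 (132.224.0.0 - 132.227.255.255) -> port4
  132.226.0.0/15 (132.226.0.0 - 132.227.255.255) -> port7
  132.226.128.0/19 (132.226.128.0 - 132.226.159.255) -> port10
More-specific entries that do NOT match:
  132.226.145.192/27 (132.226.145.192 - 132.226.145.223) does not contain 132.226.145.92
  128.226.145.64/26 (128.226.145.64 - 128.226.145.127) does not contain 132.226.145.92
  132.226.145.0/26 (132.226.145.0 - 132.226.145.63) does not contain 132.226.145.92
  132.226.176.0/22 (132.226.176.0 - 132.226.179.255) does not contain 132.226.145.92
  132.226.152.0/21 (132.226.152.0 - 132.226.159.255) does not contain 132.226.145.92
Longest matching prefix is /19 -> interface port10.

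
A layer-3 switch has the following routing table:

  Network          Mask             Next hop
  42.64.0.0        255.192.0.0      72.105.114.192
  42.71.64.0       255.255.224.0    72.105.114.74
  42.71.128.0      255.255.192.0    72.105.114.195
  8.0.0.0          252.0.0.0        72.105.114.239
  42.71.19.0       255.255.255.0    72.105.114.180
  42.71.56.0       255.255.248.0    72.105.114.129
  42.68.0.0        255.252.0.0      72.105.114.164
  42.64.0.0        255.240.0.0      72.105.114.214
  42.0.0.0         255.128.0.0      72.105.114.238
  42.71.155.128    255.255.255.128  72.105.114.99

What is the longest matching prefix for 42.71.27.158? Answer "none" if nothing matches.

42.68.0.0/14

Entries matching 42.71.27.158:
  42.0.0.0/9 (42.0.0.0 - 42.127.255.255)
  42.64.0.0/10 (42.64.0.0 - 42.127.255.255)
  42.64.0.0/12 (42.64.0.0 - 42.79.255.255)
  42.68.0.0/14 (42.68.0.0 - 42.71.255.255)
Most specific is 42.68.0.0/14.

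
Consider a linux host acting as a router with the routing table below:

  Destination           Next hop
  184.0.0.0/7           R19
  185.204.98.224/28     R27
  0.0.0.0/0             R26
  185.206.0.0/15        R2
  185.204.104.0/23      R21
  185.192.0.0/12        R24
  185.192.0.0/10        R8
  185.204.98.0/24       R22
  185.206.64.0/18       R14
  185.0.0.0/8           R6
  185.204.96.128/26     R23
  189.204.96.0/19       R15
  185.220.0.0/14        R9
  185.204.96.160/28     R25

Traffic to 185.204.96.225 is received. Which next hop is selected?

Routes whose prefix contains 185.204.96.225:
  0.0.0.0/0 (default, matches everything) -> R26
  184.0.0.0/7 (184.0.0.0 - 185.255.255.255) -> R19
  185.0.0.0/8 (185.0.0.0 - 185.255.255.255) -> R6
  185.192.0.0/10 (185.192.0.0 - 185.255.255.255) -> R8
  185.192.0.0/12 (185.192.0.0 - 185.207.255.255) -> R24
More-specific entries that do NOT match:
  185.204.98.224/28 (185.204.98.224 - 185.204.98.239) does not contain 185.204.96.225
  185.204.96.160/28 (185.204.96.160 - 185.204.96.175) does not contain 185.204.96.225
  185.204.96.128/26 (185.204.96.128 - 185.204.96.191) does not contain 185.204.96.225
  185.204.98.0/24 (185.204.98.0 - 185.204.98.255) does not contain 185.204.96.225
  185.204.104.0/23 (185.204.104.0 - 185.204.105.255) does not contain 185.204.96.225
  189.204.96.0/19 (189.204.96.0 - 189.204.127.255) does not contain 185.204.96.225
  185.206.64.0/18 (185.206.64.0 - 185.206.127.255) does not contain 185.204.96.225
  185.206.0.0/15 (185.206.0.0 - 185.207.255.255) does not contain 185.204.96.225
  185.220.0.0/14 (185.220.0.0 - 185.223.255.255) does not contain 185.204.96.225
Longest matching prefix is /12 -> next hop R24.

R24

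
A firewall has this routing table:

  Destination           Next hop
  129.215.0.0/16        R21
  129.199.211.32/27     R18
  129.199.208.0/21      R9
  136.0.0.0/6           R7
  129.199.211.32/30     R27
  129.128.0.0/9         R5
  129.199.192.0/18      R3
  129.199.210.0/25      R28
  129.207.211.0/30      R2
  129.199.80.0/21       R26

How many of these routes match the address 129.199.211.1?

3

Prefixes containing 129.199.211.1:
  129.128.0.0/9 (129.128.0.0 - 129.255.255.255)
  129.199.192.0/18 (129.199.192.0 - 129.199.255.255)
  129.199.208.0/21 (129.199.208.0 - 129.199.215.255)
Total matching entries: 3.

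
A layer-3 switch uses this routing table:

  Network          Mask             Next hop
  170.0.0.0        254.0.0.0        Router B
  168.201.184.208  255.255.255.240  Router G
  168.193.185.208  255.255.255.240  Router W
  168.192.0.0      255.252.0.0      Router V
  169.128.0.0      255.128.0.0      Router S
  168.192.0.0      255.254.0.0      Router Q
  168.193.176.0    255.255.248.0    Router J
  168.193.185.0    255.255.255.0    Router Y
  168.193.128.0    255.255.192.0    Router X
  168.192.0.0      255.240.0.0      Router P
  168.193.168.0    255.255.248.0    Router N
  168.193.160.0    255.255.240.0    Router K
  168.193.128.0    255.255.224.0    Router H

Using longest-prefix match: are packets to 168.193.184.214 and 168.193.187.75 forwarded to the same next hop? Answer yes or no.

168.193.184.214: longest match 168.193.128.0/18 -> Router X
168.193.187.75: longest match 168.193.128.0/18 -> Router X

yes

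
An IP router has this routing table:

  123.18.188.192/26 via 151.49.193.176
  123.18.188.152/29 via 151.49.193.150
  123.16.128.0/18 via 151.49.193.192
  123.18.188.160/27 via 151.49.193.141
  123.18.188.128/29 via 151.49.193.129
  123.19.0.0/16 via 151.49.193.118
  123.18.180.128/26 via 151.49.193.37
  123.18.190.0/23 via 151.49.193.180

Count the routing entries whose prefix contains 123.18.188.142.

No listed prefix contains 123.18.188.142.
Total matching entries: 0.

0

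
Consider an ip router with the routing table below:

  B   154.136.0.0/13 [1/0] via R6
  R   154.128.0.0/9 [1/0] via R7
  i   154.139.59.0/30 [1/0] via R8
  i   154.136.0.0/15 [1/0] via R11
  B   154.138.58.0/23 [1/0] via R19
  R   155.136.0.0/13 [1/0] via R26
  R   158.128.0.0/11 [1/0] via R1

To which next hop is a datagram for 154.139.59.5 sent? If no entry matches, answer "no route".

R6

Routes whose prefix contains 154.139.59.5:
  154.128.0.0/9 (154.128.0.0 - 154.255.255.255) -> R7
  154.136.0.0/13 (154.136.0.0 - 154.143.255.255) -> R6
More-specific entries that do NOT match:
  154.139.59.0/30 (154.139.59.0 - 154.139.59.3) does not contain 154.139.59.5
  154.138.58.0/23 (154.138.58.0 - 154.138.59.255) does not contain 154.139.59.5
  154.136.0.0/15 (154.136.0.0 - 154.137.255.255) does not contain 154.139.59.5
Longest matching prefix is /13 -> next hop R6.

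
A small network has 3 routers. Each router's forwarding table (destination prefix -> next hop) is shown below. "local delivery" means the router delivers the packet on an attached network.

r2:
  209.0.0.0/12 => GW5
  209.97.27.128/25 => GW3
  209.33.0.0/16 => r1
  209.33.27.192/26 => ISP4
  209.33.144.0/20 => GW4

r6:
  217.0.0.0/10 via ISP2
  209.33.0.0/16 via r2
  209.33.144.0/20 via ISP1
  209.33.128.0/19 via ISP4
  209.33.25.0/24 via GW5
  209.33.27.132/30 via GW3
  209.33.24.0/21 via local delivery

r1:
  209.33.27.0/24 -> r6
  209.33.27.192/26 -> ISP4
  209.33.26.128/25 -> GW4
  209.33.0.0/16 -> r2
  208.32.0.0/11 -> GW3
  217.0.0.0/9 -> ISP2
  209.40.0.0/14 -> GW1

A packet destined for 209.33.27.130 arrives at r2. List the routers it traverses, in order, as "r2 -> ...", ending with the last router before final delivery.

r2 -> r1 -> r6

At r2: longest match for 209.33.27.130 is 209.33.0.0/16 -> r1
At r1: longest match for 209.33.27.130 is 209.33.27.0/24 -> r6
At r6: longest match for 209.33.27.130 is 209.33.24.0/21 -> local delivery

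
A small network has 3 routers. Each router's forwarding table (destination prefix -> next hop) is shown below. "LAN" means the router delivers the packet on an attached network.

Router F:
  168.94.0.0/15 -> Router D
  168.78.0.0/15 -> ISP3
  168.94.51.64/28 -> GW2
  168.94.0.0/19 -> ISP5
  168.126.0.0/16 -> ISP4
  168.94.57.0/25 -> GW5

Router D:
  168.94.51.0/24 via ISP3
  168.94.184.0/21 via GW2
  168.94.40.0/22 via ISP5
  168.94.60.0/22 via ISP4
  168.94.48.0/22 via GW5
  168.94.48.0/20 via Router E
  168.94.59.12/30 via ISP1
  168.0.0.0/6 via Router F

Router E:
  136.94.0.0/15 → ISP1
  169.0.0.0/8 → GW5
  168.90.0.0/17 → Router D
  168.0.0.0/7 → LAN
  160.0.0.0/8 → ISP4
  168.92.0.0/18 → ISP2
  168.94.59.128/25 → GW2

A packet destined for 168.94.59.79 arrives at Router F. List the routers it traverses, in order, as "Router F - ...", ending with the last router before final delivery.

At Router F: longest match for 168.94.59.79 is 168.94.0.0/15 -> Router D
At Router D: longest match for 168.94.59.79 is 168.94.48.0/20 -> Router E
At Router E: longest match for 168.94.59.79 is 168.0.0.0/7 -> LAN

Router F - Router D - Router E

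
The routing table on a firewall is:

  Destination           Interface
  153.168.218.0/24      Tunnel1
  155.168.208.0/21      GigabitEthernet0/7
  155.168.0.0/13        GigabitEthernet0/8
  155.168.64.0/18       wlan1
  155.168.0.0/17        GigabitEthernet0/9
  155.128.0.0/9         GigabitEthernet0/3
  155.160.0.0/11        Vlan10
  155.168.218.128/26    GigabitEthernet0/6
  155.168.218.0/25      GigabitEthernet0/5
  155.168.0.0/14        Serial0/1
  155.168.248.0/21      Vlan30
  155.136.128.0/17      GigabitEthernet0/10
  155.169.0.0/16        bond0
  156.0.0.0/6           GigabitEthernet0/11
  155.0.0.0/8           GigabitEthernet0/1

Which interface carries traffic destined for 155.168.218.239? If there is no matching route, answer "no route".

Routes whose prefix contains 155.168.218.239:
  155.0.0.0/8 (155.0.0.0 - 155.255.255.255) -> GigabitEthernet0/1
  155.128.0.0/9 (155.128.0.0 - 155.255.255.255) -> GigabitEthernet0/3
  155.160.0.0/11 (155.160.0.0 - 155.191.255.255) -> Vlan10
  155.168.0.0/13 (155.168.0.0 - 155.175.255.255) -> GigabitEthernet0/8
  155.168.0.0/14 (155.168.0.0 - 155.171.255.255) -> Serial0/1
More-specific entries that do NOT match:
  155.168.218.128/26 (155.168.218.128 - 155.168.218.191) does not contain 155.168.218.239
  155.168.218.0/25 (155.168.218.0 - 155.168.218.127) does not contain 155.168.218.239
  153.168.218.0/24 (153.168.218.0 - 153.168.218.255) does not contain 155.168.218.239
  155.168.208.0/21 (155.168.208.0 - 155.168.215.255) does not contain 155.168.218.239
  155.168.248.0/21 (155.168.248.0 - 155.168.255.255) does not contain 155.168.218.239
  155.168.64.0/18 (155.168.64.0 - 155.168.127.255) does not contain 155.168.218.239
  155.168.0.0/17 (155.168.0.0 - 155.168.127.255) does not contain 155.168.218.239
  155.136.128.0/17 (155.136.128.0 - 155.136.255.255) does not contain 155.168.218.239
  155.169.0.0/16 (155.169.0.0 - 155.169.255.255) does not contain 155.168.218.239
Longest matching prefix is /14 -> interface Serial0/1.

Serial0/1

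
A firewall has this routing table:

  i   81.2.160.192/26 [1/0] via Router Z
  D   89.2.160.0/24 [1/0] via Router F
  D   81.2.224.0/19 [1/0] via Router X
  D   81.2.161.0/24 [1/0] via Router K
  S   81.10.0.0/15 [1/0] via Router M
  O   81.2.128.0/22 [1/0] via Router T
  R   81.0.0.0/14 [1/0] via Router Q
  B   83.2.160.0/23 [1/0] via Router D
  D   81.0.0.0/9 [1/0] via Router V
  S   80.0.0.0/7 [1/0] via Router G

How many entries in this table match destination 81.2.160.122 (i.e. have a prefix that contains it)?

Prefixes containing 81.2.160.122:
  80.0.0.0/7 (80.0.0.0 - 81.255.255.255)
  81.0.0.0/9 (81.0.0.0 - 81.127.255.255)
  81.0.0.0/14 (81.0.0.0 - 81.3.255.255)
Total matching entries: 3.

3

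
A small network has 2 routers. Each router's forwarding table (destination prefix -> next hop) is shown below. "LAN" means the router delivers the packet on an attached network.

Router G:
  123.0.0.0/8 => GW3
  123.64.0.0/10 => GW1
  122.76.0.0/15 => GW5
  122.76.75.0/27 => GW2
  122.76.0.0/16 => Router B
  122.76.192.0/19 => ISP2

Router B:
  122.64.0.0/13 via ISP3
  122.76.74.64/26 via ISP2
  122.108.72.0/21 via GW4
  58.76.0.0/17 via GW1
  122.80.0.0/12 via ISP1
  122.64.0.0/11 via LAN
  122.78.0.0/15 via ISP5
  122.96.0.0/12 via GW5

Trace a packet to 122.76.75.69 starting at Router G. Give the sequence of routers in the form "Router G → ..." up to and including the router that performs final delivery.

At Router G: longest match for 122.76.75.69 is 122.76.0.0/16 -> Router B
At Router B: longest match for 122.76.75.69 is 122.64.0.0/11 -> LAN

Router G → Router B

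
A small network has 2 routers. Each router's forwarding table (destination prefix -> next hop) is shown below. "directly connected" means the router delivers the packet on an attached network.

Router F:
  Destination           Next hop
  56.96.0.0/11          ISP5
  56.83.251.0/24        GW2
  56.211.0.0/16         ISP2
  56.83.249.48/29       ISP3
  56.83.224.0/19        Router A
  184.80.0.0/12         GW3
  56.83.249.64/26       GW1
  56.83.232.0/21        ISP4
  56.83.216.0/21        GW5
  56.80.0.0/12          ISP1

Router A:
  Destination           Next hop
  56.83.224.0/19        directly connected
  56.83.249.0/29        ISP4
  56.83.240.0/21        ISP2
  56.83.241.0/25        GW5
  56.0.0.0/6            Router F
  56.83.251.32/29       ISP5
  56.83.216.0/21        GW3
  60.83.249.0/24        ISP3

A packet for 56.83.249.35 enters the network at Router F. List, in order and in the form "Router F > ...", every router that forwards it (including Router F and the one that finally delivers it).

At Router F: longest match for 56.83.249.35 is 56.83.224.0/19 -> Router A
At Router A: longest match for 56.83.249.35 is 56.83.224.0/19 -> directly connected

Router F > Router A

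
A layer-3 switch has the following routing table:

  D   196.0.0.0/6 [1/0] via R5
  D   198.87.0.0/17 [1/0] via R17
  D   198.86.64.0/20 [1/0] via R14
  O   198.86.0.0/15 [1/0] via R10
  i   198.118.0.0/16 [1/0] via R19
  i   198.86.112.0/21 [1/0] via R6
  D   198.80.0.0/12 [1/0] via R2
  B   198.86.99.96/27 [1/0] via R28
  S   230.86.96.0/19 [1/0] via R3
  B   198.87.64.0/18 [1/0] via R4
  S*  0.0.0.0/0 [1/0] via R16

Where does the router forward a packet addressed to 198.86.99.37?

Routes whose prefix contains 198.86.99.37:
  0.0.0.0/0 (default, matches everything) -> R16
  196.0.0.0/6 (196.0.0.0 - 199.255.255.255) -> R5
  198.80.0.0/12 (198.80.0.0 - 198.95.255.255) -> R2
  198.86.0.0/15 (198.86.0.0 - 198.87.255.255) -> R10
More-specific entries that do NOT match:
  198.86.99.96/27 (198.86.99.96 - 198.86.99.127) does not contain 198.86.99.37
  198.86.112.0/21 (198.86.112.0 - 198.86.119.255) does not contain 198.86.99.37
  198.86.64.0/20 (198.86.64.0 - 198.86.79.255) does not contain 198.86.99.37
  230.86.96.0/19 (230.86.96.0 - 230.86.127.255) does not contain 198.86.99.37
  198.87.64.0/18 (198.87.64.0 - 198.87.127.255) does not contain 198.86.99.37
  198.87.0.0/17 (198.87.0.0 - 198.87.127.255) does not contain 198.86.99.37
  198.118.0.0/16 (198.118.0.0 - 198.118.255.255) does not contain 198.86.99.37
Longest matching prefix is /15 -> next hop R10.

R10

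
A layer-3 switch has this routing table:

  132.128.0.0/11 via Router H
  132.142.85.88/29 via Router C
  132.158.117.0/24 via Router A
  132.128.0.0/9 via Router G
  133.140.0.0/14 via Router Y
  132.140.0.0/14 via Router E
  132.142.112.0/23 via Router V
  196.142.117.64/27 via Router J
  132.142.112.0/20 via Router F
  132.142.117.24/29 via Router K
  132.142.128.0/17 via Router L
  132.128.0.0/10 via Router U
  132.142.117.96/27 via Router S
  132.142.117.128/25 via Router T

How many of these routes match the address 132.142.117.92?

5

Prefixes containing 132.142.117.92:
  132.128.0.0/9 (132.128.0.0 - 132.255.255.255)
  132.128.0.0/10 (132.128.0.0 - 132.191.255.255)
  132.128.0.0/11 (132.128.0.0 - 132.159.255.255)
  132.140.0.0/14 (132.140.0.0 - 132.143.255.255)
  132.142.112.0/20 (132.142.112.0 - 132.142.127.255)
Total matching entries: 5.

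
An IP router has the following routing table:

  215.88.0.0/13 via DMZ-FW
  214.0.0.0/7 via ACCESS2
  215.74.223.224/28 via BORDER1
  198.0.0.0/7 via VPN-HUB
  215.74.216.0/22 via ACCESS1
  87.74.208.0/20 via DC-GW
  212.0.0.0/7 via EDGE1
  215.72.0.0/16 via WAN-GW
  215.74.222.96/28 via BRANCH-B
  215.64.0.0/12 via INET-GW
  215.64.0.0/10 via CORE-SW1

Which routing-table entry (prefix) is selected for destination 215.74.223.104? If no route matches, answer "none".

215.64.0.0/12

Entries matching 215.74.223.104:
  214.0.0.0/7 (214.0.0.0 - 215.255.255.255)
  215.64.0.0/10 (215.64.0.0 - 215.127.255.255)
  215.64.0.0/12 (215.64.0.0 - 215.79.255.255)
Most specific is 215.64.0.0/12.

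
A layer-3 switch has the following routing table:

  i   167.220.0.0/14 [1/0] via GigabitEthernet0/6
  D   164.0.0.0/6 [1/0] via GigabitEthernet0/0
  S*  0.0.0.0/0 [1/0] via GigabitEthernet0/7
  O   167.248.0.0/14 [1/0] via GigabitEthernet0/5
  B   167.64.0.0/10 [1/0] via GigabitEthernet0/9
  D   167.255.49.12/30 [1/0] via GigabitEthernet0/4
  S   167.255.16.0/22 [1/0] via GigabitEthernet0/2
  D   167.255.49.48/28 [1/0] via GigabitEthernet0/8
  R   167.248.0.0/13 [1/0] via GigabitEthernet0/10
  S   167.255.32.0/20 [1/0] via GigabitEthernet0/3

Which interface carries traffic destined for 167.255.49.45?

GigabitEthernet0/10

Routes whose prefix contains 167.255.49.45:
  0.0.0.0/0 (default, matches everything) -> GigabitEthernet0/7
  164.0.0.0/6 (164.0.0.0 - 167.255.255.255) -> GigabitEthernet0/0
  167.248.0.0/13 (167.248.0.0 - 167.255.255.255) -> GigabitEthernet0/10
More-specific entries that do NOT match:
  167.255.49.12/30 (167.255.49.12 - 167.255.49.15) does not contain 167.255.49.45
  167.255.49.48/28 (167.255.49.48 - 167.255.49.63) does not contain 167.255.49.45
  167.255.16.0/22 (167.255.16.0 - 167.255.19.255) does not contain 167.255.49.45
  167.255.32.0/20 (167.255.32.0 - 167.255.47.255) does not contain 167.255.49.45
  167.220.0.0/14 (167.220.0.0 - 167.223.255.255) does not contain 167.255.49.45
  167.248.0.0/14 (167.248.0.0 - 167.251.255.255) does not contain 167.255.49.45
Longest matching prefix is /13 -> interface GigabitEthernet0/10.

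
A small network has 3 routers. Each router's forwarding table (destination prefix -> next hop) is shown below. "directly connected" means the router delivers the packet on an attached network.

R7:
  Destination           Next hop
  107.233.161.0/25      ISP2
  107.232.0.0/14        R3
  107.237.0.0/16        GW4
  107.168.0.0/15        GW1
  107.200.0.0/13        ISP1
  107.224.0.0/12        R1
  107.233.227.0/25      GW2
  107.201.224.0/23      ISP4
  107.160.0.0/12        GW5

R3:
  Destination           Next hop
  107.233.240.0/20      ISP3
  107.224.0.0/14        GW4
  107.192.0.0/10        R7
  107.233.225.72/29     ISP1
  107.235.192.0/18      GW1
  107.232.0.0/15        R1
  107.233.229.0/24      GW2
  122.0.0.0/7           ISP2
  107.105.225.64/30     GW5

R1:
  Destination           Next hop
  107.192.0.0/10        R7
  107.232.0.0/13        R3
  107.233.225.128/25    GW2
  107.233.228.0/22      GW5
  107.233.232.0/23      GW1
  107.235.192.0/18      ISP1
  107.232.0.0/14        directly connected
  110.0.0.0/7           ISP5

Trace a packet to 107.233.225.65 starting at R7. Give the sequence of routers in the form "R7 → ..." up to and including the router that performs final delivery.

R7 → R3 → R1

At R7: longest match for 107.233.225.65 is 107.232.0.0/14 -> R3
At R3: longest match for 107.233.225.65 is 107.232.0.0/15 -> R1
At R1: longest match for 107.233.225.65 is 107.232.0.0/14 -> directly connected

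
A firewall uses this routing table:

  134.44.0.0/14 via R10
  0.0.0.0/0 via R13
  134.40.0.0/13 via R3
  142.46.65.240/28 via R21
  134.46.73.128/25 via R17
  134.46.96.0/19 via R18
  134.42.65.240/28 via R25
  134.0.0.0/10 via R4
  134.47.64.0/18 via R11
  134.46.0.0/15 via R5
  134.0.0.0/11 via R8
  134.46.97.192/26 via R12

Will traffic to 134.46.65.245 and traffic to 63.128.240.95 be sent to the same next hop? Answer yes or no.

no

134.46.65.245: longest match 134.46.0.0/15 -> R5
63.128.240.95: longest match 0.0.0.0/0 -> R13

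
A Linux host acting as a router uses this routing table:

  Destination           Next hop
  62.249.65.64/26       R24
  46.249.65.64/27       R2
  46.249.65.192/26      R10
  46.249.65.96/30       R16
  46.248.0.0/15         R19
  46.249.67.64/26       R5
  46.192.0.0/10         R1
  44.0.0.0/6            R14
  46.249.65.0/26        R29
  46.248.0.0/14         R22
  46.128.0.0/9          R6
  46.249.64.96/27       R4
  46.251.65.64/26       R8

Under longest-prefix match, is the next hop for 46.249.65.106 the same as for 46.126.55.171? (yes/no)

no

46.249.65.106: longest match 46.248.0.0/15 -> R19
46.126.55.171: longest match 44.0.0.0/6 -> R14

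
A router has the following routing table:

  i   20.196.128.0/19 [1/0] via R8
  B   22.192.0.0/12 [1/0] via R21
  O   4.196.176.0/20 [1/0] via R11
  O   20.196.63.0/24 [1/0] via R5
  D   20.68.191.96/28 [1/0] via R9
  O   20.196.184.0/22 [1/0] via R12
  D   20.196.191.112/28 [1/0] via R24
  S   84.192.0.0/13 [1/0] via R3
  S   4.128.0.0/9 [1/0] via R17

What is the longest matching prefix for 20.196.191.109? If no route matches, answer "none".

none

20.196.191.109 is outside every listed prefix and there is no default route.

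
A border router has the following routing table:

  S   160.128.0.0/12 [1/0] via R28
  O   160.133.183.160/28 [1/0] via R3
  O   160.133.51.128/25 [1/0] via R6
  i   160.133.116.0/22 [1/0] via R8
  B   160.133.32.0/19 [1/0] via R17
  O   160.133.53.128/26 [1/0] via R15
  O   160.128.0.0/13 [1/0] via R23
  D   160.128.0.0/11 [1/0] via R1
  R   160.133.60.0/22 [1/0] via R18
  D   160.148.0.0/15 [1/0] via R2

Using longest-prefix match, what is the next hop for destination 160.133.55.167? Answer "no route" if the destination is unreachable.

Routes whose prefix contains 160.133.55.167:
  160.128.0.0/11 (160.128.0.0 - 160.159.255.255) -> R1
  160.128.0.0/12 (160.128.0.0 - 160.143.255.255) -> R28
  160.128.0.0/13 (160.128.0.0 - 160.135.255.255) -> R23
  160.133.32.0/19 (160.133.32.0 - 160.133.63.255) -> R17
More-specific entries that do NOT match:
  160.133.183.160/28 (160.133.183.160 - 160.133.183.175) does not contain 160.133.55.167
  160.133.53.128/26 (160.133.53.128 - 160.133.53.191) does not contain 160.133.55.167
  160.133.51.128/25 (160.133.51.128 - 160.133.51.255) does not contain 160.133.55.167
  160.133.116.0/22 (160.133.116.0 - 160.133.119.255) does not contain 160.133.55.167
  160.133.60.0/22 (160.133.60.0 - 160.133.63.255) does not contain 160.133.55.167
Longest matching prefix is /19 -> next hop R17.

R17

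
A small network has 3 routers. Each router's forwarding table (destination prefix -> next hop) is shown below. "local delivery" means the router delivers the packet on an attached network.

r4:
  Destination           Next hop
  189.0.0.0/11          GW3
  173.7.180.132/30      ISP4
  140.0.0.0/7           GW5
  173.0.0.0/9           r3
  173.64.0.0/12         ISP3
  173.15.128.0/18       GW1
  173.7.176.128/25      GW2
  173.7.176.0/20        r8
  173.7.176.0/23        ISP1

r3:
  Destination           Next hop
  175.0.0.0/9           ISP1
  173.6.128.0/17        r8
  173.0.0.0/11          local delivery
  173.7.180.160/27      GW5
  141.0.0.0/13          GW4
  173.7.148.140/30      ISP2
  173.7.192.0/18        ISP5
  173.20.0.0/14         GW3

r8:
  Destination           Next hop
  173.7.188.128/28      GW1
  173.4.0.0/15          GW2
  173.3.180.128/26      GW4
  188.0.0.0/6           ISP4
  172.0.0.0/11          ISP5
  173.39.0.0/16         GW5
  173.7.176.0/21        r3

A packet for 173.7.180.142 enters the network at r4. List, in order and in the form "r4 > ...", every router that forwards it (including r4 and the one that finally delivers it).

r4 > r8 > r3

At r4: longest match for 173.7.180.142 is 173.7.176.0/20 -> r8
At r8: longest match for 173.7.180.142 is 173.7.176.0/21 -> r3
At r3: longest match for 173.7.180.142 is 173.0.0.0/11 -> local delivery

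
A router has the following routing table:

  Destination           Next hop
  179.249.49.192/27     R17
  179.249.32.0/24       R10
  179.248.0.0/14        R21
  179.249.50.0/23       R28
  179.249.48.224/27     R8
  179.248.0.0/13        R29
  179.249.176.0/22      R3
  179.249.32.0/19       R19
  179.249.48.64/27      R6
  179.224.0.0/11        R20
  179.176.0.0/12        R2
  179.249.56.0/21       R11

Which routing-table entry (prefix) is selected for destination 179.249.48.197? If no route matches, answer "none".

Entries matching 179.249.48.197:
  179.224.0.0/11 (179.224.0.0 - 179.255.255.255)
  179.248.0.0/13 (179.248.0.0 - 179.255.255.255)
  179.248.0.0/14 (179.248.0.0 - 179.251.255.255)
  179.249.32.0/19 (179.249.32.0 - 179.249.63.255)
Most specific is 179.249.32.0/19.

179.249.32.0/19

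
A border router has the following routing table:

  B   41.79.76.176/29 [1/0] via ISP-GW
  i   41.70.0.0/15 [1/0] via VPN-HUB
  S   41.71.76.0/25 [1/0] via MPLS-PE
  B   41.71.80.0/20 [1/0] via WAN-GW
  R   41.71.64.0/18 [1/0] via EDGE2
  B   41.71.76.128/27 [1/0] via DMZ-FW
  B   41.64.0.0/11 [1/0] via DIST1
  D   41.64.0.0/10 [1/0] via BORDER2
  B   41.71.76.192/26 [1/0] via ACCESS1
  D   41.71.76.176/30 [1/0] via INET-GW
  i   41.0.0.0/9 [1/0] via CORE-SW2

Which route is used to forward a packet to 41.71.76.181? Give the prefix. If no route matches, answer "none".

Entries matching 41.71.76.181:
  41.0.0.0/9 (41.0.0.0 - 41.127.255.255)
  41.64.0.0/10 (41.64.0.0 - 41.127.255.255)
  41.64.0.0/11 (41.64.0.0 - 41.95.255.255)
  41.70.0.0/15 (41.70.0.0 - 41.71.255.255)
  41.71.64.0/18 (41.71.64.0 - 41.71.127.255)
Most specific is 41.71.64.0/18.

41.71.64.0/18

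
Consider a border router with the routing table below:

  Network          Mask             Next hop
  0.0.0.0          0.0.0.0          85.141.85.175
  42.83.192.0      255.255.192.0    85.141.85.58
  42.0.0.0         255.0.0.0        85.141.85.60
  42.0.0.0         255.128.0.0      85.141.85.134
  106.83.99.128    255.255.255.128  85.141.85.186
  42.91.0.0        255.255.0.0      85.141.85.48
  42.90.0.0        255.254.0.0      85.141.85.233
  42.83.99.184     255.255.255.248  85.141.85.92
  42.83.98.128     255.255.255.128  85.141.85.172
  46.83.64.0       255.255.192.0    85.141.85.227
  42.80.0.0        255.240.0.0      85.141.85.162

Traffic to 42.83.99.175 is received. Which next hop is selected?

Routes whose prefix contains 42.83.99.175:
  0.0.0.0/0 (default, matches everything) -> 85.141.85.175
  42.0.0.0/8 (42.0.0.0 - 42.255.255.255) -> 85.141.85.60
  42.0.0.0/9 (42.0.0.0 - 42.127.255.255) -> 85.141.85.134
  42.80.0.0/12 (42.80.0.0 - 42.95.255.255) -> 85.141.85.162
More-specific entries that do NOT match:
  42.83.99.184/29 (42.83.99.184 - 42.83.99.191) does not contain 42.83.99.175
  106.83.99.128/25 (106.83.99.128 - 106.83.99.255) does not contain 42.83.99.175
  42.83.98.128/25 (42.83.98.128 - 42.83.98.255) does not contain 42.83.99.175
  42.83.192.0/18 (42.83.192.0 - 42.83.255.255) does not contain 42.83.99.175
  46.83.64.0/18 (46.83.64.0 - 46.83.127.255) does not contain 42.83.99.175
  42.91.0.0/16 (42.91.0.0 - 42.91.255.255) does not contain 42.83.99.175
  42.90.0.0/15 (42.90.0.0 - 42.91.255.255) does not contain 42.83.99.175
Longest matching prefix is /12 -> next hop 85.141.85.162.

85.141.85.162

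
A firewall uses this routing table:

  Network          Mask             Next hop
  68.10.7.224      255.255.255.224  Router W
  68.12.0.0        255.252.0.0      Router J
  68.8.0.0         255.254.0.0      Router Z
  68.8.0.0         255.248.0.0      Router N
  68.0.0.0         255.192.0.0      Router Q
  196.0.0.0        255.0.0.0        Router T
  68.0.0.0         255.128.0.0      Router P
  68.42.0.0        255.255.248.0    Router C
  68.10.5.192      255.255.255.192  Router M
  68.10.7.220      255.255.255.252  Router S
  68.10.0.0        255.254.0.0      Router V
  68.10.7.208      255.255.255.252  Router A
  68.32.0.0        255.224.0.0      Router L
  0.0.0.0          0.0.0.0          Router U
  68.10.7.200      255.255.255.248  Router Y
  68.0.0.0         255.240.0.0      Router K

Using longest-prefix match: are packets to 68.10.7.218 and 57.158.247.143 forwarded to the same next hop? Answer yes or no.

68.10.7.218: longest match 68.10.0.0/15 -> Router V
57.158.247.143: longest match 0.0.0.0/0 -> Router U

no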